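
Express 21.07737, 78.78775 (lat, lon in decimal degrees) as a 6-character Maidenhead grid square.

Shift to the Maidenhead origin (180°W, 90°S): lon 258.7878, lat 111.0774.
Field (20°×10°, letters A–R): 258.7878/20 → 12 → M, 111.0774/10 → 11 → L; chars ML.
Square (2°×1°, digits 0–9): 18.7878/2 → 9, 1.0774/1 → 1; chars 91.
Subsquare (5′×2.5′, letters a–x): 0.7878/0.0833333 → 9 → j, 0.0774/0.0416667 → 1 → b; chars jb.

ML91jb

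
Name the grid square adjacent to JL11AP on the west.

JL01xp

Longitude subsquare a = 0; −1 → -1, wraps to 23 = x, carry into square.
Longitude square 1; −1 → 0.
The latitude characters are unchanged.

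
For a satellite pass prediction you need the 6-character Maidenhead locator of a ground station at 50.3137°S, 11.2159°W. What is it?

ID49jq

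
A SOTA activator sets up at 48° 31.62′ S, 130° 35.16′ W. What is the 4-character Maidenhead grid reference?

CE41

Add 180° to longitude and 90° to latitude: 49.41, 41.47.
Field: lon ⌊49.41/20⌋ = 2 → C; lat ⌊41.47/10⌋ = 4 → E.
Square: lon ⌊9.41/2⌋ = 4; lat ⌊1.47/1⌋ = 1.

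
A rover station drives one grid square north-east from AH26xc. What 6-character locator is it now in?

AH36ad

Longitude subsquare x = 23; +1 → 24, wraps to 0 = a, carry into square.
Longitude square 2; +1 → 3.
Latitude subsquare c = 2; +1 → 3 = d.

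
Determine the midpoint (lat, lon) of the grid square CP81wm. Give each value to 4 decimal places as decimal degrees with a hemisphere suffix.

Field C=2, P=15: +2·20° lon, +15·10° lat → SW at lon -140°, lat 60°.
Square 8, 1: +8·2° lon, +1·1° lat → SW at lon -124°, lat 61°.
Subsquare w=22, m=12: +22·0.0833333° lon, +12·0.0416667° lat → SW at lon -122.167°, lat 61.5°.
Cell spans 0.0833333° lon × 0.0416667° lat. Centre is SW corner plus half of each.
latitude 61.5208° N, longitude 122.1250° W.

61.5208° N, 122.1250° W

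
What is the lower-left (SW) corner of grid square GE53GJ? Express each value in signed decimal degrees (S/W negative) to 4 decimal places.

-46.6250, -49.5000

Field G=6, E=4: +6·20° lon, +4·10° lat → SW at lon -60°, lat -50°.
Square 5, 3: +5·2° lon, +3·1° lat → SW at lon -50°, lat -47°.
Subsquare g=6, j=9: +6·0.0833333° lon, +9·0.0416667° lat → SW at lon -49.5°, lat -46.625°.
latitude -46.6250, longitude -49.5000.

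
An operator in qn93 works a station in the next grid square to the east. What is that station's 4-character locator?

Longitude square 9; +1 → 10, wraps to 0, carry into field.
Longitude field Q = 16; +1 → 17 = R.
The latitude characters are unchanged.

RN03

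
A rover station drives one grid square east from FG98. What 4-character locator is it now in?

GG08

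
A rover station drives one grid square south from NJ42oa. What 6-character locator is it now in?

Latitude subsquare a = 0; −1 → -1, wraps to 23 = x, carry into square.
Latitude square 2; −1 → 1.
The longitude characters are unchanged.

NJ41ox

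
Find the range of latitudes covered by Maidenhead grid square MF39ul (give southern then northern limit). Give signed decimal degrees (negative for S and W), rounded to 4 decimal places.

-30.5417, -30.5000

Field M=12, F=5: +12·20° lon, +5·10° lat → SW at lon 60°, lat -40°.
Square 3, 9: +3·2° lon, +9·1° lat → SW at lon 66°, lat -31°.
Subsquare u=20, l=11: +20·0.0833333° lon, +11·0.0416667° lat → SW at lon 67.6667°, lat -30.5417°.
Cell spans 0.0833333° lon × 0.0416667° lat.
south -30.5417, north -30.5000.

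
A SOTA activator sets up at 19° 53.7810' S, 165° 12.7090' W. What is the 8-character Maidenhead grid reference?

Add 180° to longitude and 90° to latitude: 14.78818, 70.10365.
Field (20°×10°, letters A–R): lon ⌊14.78818/20⌋ = 0 → A; lat ⌊70.10365/10⌋ = 7 → H.
Square (2°×1°, digits 0–9): lon ⌊14.78818/2⌋ = 7; lat ⌊0.10365/1⌋ = 0.
Subsquare (5′×2.5′, letters a–x): lon ⌊0.78818/0.0833333⌋ = 9 → j; lat ⌊0.10365/0.0416667⌋ = 2 → c.
Extended square (30″×15″, digits 0–9): lon ⌊0.03818/0.00833333⌋ = 4; lat ⌊0.02032/0.00416667⌋ = 4.

AH70jc44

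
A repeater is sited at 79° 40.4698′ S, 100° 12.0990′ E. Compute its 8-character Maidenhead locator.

OB00ch48

Offset from 180°W / 90°S: lon 280.20165°, lat 10.32550°.
Field: lon ⌊280.20165/20⌋ = 14 → O; lat ⌊10.32550/10⌋ = 1 → B.
Square: lon ⌊0.20165/2⌋ = 0; lat ⌊0.32550/1⌋ = 0.
Subsquare: lon ⌊0.20165/0.0833333⌋ = 2 → c; lat ⌊0.32550/0.0416667⌋ = 7 → h.
Extended square: lon ⌊0.03498/0.00833333⌋ = 4; lat ⌊0.03384/0.00416667⌋ = 8.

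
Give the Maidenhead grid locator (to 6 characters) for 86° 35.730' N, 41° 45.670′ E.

LR06vo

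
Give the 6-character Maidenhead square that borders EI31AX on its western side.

Longitude subsquare a = 0; −1 → -1, wraps to 23 = x, carry into square.
Longitude square 3; −1 → 2.
The latitude characters are unchanged.

EI21xx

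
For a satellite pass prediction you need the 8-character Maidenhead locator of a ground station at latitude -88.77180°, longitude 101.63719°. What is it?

OA01tf64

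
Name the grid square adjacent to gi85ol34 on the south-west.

Longitude extended square 3; −1 → 2.
Latitude extended square 4; −1 → 3.

GI85ol23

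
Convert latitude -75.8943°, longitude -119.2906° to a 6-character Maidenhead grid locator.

DB04ic

Shift to the Maidenhead origin (180°W, 90°S): lon 60.7094, lat 14.1057.
Field (20°×10°, letters A–R): lon ⌊60.7094/20⌋ = 3 → D; lat ⌊14.1057/10⌋ = 1 → B.
Square (2°×1°, digits 0–9): lon ⌊0.7094/2⌋ = 0; lat ⌊4.1057/1⌋ = 4.
Subsquare (5′×2.5′, letters a–x): lon ⌊0.7094/0.0833333⌋ = 8 → i; lat ⌊0.1057/0.0416667⌋ = 2 → c.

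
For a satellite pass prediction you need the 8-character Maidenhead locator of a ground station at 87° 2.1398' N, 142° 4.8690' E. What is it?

QR17aa98

Add 180° to longitude and 90° to latitude: 322.08115, 177.03566.
Field: lon ⌊322.08115/20⌋ = 16 → Q; lat ⌊177.03566/10⌋ = 17 → R.
Square: lon ⌊2.08115/2⌋ = 1; lat ⌊7.03566/1⌋ = 7.
Subsquare: lon ⌊0.08115/0.0833333⌋ = 0 → a; lat ⌊0.03566/0.0416667⌋ = 0 → a.
Extended square: lon ⌊0.08115/0.00833333⌋ = 9; lat ⌊0.03566/0.00416667⌋ = 8.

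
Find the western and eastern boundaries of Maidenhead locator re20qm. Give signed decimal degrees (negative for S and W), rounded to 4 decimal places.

165.3333, 165.4167

Field R=17, E=4: +17·20° lon, +4·10° lat → SW at lon 160°, lat -50°.
Square 2, 0: +2·2° lon, +0·1° lat → SW at lon 164°, lat -50°.
Subsquare q=16, m=12: +16·0.0833333° lon, +12·0.0416667° lat → SW at lon 165.333°, lat -49.5°.
Cell spans 0.0833333° lon × 0.0416667° lat.
west 165.3333, east 165.4167.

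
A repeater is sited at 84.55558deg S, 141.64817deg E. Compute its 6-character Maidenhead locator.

QA05tk

Shift to the Maidenhead origin (180°W, 90°S): lon 321.6482, lat 5.4444.
Field (20°×10°, letters A–R): 321.6482/20 → 16 → Q, 5.4444/10 → 0 → A; chars QA.
Square (2°×1°, digits 0–9): 1.6482/2 → 0, 5.4444/1 → 5; chars 05.
Subsquare (5′×2.5′, letters a–x): 1.6482/0.0833333 → 19 → t, 0.4444/0.0416667 → 10 → k; chars tk.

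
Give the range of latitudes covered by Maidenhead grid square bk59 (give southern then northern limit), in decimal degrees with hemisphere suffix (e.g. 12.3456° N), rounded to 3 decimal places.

19.000° N, 20.000° N

Field B=1, K=10: +1·20° lon, +10·10° lat → SW at lon -160°, lat 10°.
Square 5, 9: +5·2° lon, +9·1° lat → SW at lon -150°, lat 19°.
Cell spans 2° lon × 1° lat.
south 19.000° N, north 20.000° N.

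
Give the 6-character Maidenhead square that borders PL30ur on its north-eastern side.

Longitude subsquare u = 20; +1 → 21 = v.
Latitude subsquare r = 17; +1 → 18 = s.

PL30vs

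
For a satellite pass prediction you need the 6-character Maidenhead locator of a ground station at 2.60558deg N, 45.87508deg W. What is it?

Add 180° to longitude and 90° to latitude: 134.1249, 92.6056.
Field: lon ⌊134.1249/20⌋ = 6 → G; lat ⌊92.6056/10⌋ = 9 → J.
Square: lon ⌊14.1249/2⌋ = 7; lat ⌊2.6056/1⌋ = 2.
Subsquare: lon ⌊0.1249/0.0833333⌋ = 1 → b; lat ⌊0.6056/0.0416667⌋ = 14 → o.

GJ72bo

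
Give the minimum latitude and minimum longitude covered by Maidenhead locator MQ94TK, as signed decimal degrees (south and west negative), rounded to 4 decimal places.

74.4167, 79.5833

Field M=12, Q=16: +12·20° lon, +16·10° lat → SW at lon 60°, lat 70°.
Square 9, 4: +9·2° lon, +4·1° lat → SW at lon 78°, lat 74°.
Subsquare t=19, k=10: +19·0.0833333° lon, +10·0.0416667° lat → SW at lon 79.5833°, lat 74.4167°.
latitude 74.4167, longitude 79.5833.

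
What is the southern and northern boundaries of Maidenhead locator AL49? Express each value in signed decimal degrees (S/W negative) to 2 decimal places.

29.00, 30.00

Field A=0, L=11: +0·20° lon, +11·10° lat → SW at lon -180°, lat 20°.
Square 4, 9: +4·2° lon, +9·1° lat → SW at lon -172°, lat 29°.
Cell spans 2° lon × 1° lat.
south 29.00, north 30.00.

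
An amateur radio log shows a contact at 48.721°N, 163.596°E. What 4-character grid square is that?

RN18

Add 180° to longitude and 90° to latitude: 343.60, 138.72.
Field: lon ⌊343.60/20⌋ = 17 → R; lat ⌊138.72/10⌋ = 13 → N.
Square: lon ⌊3.60/2⌋ = 1; lat ⌊8.72/1⌋ = 8.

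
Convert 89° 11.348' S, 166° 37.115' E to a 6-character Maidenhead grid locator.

RA30ht

Add 180° to longitude and 90° to latitude: 346.6186, 0.8109.
Field: 346.6186/20 → 17 → R, 0.8109/10 → 0 → A; chars RA.
Square: 6.6186/2 → 3, 0.8109/1 → 0; chars 30.
Subsquare: 0.6186/0.0833333 → 7 → h, 0.8109/0.0416667 → 19 → t; chars ht.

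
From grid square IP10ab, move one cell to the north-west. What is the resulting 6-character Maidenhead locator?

Longitude subsquare a = 0; −1 → -1, wraps to 23 = x, carry into square.
Longitude square 1; −1 → 0.
Latitude subsquare b = 1; +1 → 2 = c.

IP00xc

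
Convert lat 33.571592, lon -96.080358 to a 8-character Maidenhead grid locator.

EM13xn07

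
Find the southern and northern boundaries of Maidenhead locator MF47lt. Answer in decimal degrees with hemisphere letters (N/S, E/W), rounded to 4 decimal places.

Field M=12, F=5: +12·20° lon, +5·10° lat → SW at lon 60°, lat -40°.
Square 4, 7: +4·2° lon, +7·1° lat → SW at lon 68°, lat -33°.
Subsquare l=11, t=19: +11·0.0833333° lon, +19·0.0416667° lat → SW at lon 68.9167°, lat -32.2083°.
Cell spans 0.0833333° lon × 0.0416667° lat.
south 32.2083° S, north 32.1667° S.

32.2083° S, 32.1667° S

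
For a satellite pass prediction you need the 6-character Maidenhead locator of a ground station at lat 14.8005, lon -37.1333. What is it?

HK14kt

Offset from 180°W / 90°S: lon 142.8667°, lat 104.8005°.
Field: 142.8667/20 → 7 → H, 104.8005/10 → 10 → K; chars HK.
Square: 2.8667/2 → 1, 4.8005/1 → 4; chars 14.
Subsquare: 0.8667/0.0833333 → 10 → k, 0.8005/0.0416667 → 19 → t; chars kt.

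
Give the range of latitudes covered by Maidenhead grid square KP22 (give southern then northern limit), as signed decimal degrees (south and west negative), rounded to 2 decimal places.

62.00, 63.00

Field K=10, P=15: +10·20° lon, +15·10° lat → SW at lon 20°, lat 60°.
Square 2, 2: +2·2° lon, +2·1° lat → SW at lon 24°, lat 62°.
Cell spans 2° lon × 1° lat.
south 62.00, north 63.00.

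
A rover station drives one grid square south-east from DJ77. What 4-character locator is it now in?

DJ86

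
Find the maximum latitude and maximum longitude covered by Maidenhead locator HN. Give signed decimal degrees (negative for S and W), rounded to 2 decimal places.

Field H=7, N=13: +7·20° lon, +13·10° lat → SW at lon -40°, lat 40°.
Cell spans 20° lon × 10° lat. NE corner is SW corner plus one full cell.
latitude 50.00, longitude -20.00.

50.00, -20.00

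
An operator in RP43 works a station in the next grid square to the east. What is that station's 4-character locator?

RP53

Longitude square 4; +1 → 5.
The latitude characters are unchanged.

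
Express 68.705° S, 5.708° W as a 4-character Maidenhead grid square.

Shift to the Maidenhead origin (180°W, 90°S): lon 174.29, lat 21.30.
Field (20°×10°, letters A–R): lon ⌊174.29/20⌋ = 8 → I; lat ⌊21.30/10⌋ = 2 → C.
Square (2°×1°, digits 0–9): lon ⌊14.29/2⌋ = 7; lat ⌊1.30/1⌋ = 1.

IC71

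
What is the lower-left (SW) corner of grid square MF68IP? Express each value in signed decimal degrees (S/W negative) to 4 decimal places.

-31.3750, 72.6667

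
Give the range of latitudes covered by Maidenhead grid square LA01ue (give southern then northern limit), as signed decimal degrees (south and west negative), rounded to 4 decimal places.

-88.8333, -88.7917

Field L=11, A=0: +11·20° lon, +0·10° lat → SW at lon 40°, lat -90°.
Square 0, 1: +0·2° lon, +1·1° lat → SW at lon 40°, lat -89°.
Subsquare u=20, e=4: +20·0.0833333° lon, +4·0.0416667° lat → SW at lon 41.6667°, lat -88.8333°.
Cell spans 0.0833333° lon × 0.0416667° lat.
south -88.8333, north -88.7917.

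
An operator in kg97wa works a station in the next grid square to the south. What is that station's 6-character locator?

Latitude subsquare a = 0; −1 → -1, wraps to 23 = x, carry into square.
Latitude square 7; −1 → 6.
The longitude characters are unchanged.

KG96wx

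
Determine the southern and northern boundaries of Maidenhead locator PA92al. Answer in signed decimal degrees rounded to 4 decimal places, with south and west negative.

Field P=15, A=0: +15·20° lon, +0·10° lat → SW at lon 120°, lat -90°.
Square 9, 2: +9·2° lon, +2·1° lat → SW at lon 138°, lat -88°.
Subsquare a=0, l=11: +0·0.0833333° lon, +11·0.0416667° lat → SW at lon 138°, lat -87.5417°.
Cell spans 0.0833333° lon × 0.0416667° lat.
south -87.5417, north -87.5000.

-87.5417, -87.5000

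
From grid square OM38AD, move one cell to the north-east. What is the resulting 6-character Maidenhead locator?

Longitude subsquare a = 0; +1 → 1 = b.
Latitude subsquare d = 3; +1 → 4 = e.

OM38be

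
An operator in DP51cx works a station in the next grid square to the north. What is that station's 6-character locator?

Latitude subsquare x = 23; +1 → 24, wraps to 0 = a, carry into square.
Latitude square 1; +1 → 2.
The longitude characters are unchanged.

DP52ca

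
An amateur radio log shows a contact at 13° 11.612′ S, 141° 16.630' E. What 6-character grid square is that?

QH06pt

Add 180° to longitude and 90° to latitude: 321.2772, 76.8065.
Field (20°×10°, letters A–R): 321.2772/20 → 16 → Q, 76.8065/10 → 7 → H; chars QH.
Square (2°×1°, digits 0–9): 1.2772/2 → 0, 6.8065/1 → 6; chars 06.
Subsquare (5′×2.5′, letters a–x): 1.2772/0.0833333 → 15 → p, 0.8065/0.0416667 → 19 → t; chars pt.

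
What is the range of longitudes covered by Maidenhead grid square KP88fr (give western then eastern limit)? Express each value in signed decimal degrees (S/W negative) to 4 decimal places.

36.4167, 36.5000

Field K=10, P=15: +10·20° lon, +15·10° lat → SW at lon 20°, lat 60°.
Square 8, 8: +8·2° lon, +8·1° lat → SW at lon 36°, lat 68°.
Subsquare f=5, r=17: +5·0.0833333° lon, +17·0.0416667° lat → SW at lon 36.4167°, lat 68.7083°.
Cell spans 0.0833333° lon × 0.0416667° lat.
west 36.4167, east 36.5000.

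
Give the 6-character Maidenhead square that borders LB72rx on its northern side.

LB73ra

Latitude subsquare x = 23; +1 → 24, wraps to 0 = a, carry into square.
Latitude square 2; +1 → 3.
The longitude characters are unchanged.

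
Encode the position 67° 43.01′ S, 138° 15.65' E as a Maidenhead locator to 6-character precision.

PC92dg

Add 180° to longitude and 90° to latitude: 318.2608, 22.2832.
Field: lon ⌊318.2608/20⌋ = 15 → P; lat ⌊22.2832/10⌋ = 2 → C.
Square: lon ⌊18.2608/2⌋ = 9; lat ⌊2.2832/1⌋ = 2.
Subsquare: lon ⌊0.2608/0.0833333⌋ = 3 → d; lat ⌊0.2832/0.0416667⌋ = 6 → g.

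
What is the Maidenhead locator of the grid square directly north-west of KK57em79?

KK57en60

Longitude extended square 7; −1 → 6.
Latitude extended square 9; +1 → 10, wraps to 0, carry into subsquare.
Latitude subsquare m = 12; +1 → 13 = n.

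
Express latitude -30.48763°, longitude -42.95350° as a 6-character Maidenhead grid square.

Shift to the Maidenhead origin (180°W, 90°S): lon 137.0465, lat 59.5124.
Field: 137.0465/20 → 6 → G, 59.5124/10 → 5 → F; chars GF.
Square: 17.0465/2 → 8, 9.5124/1 → 9; chars 89.
Subsquare: 1.0465/0.0833333 → 12 → m, 0.5124/0.0416667 → 12 → m; chars mm.

GF89mm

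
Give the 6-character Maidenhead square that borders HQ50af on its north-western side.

HQ40xg

Longitude subsquare a = 0; −1 → -1, wraps to 23 = x, carry into square.
Longitude square 5; −1 → 4.
Latitude subsquare f = 5; +1 → 6 = g.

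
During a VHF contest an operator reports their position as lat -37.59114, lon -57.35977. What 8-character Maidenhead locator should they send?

Add 180° to longitude and 90° to latitude: 122.64023, 52.40886.
Field: 122.64023/20 → 6 → G, 52.40886/10 → 5 → F; chars GF.
Square: 2.64023/2 → 1, 2.40886/1 → 2; chars 12.
Subsquare: 0.64023/0.0833333 → 7 → h, 0.40886/0.0416667 → 9 → j; chars hj.
Extended square: 0.05690/0.00833333 → 6, 0.03386/0.00416667 → 8; chars 68.

GF12hj68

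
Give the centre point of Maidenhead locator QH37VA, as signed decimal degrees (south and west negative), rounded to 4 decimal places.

Field Q=16, H=7: +16·20° lon, +7·10° lat → SW at lon 140°, lat -20°.
Square 3, 7: +3·2° lon, +7·1° lat → SW at lon 146°, lat -13°.
Subsquare v=21, a=0: +21·0.0833333° lon, +0·0.0416667° lat → SW at lon 147.75°, lat -13°.
Cell spans 0.0833333° lon × 0.0416667° lat. Centre is SW corner plus half of each.
latitude -12.9792, longitude 147.7917.

-12.9792, 147.7917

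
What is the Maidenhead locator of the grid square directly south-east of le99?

ME08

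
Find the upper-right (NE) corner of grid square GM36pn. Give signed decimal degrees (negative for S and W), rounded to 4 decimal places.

36.5833, -52.6667

Field G=6, M=12: +6·20° lon, +12·10° lat → SW at lon -60°, lat 30°.
Square 3, 6: +3·2° lon, +6·1° lat → SW at lon -54°, lat 36°.
Subsquare p=15, n=13: +15·0.0833333° lon, +13·0.0416667° lat → SW at lon -52.75°, lat 36.5417°.
Cell spans 0.0833333° lon × 0.0416667° lat. NE corner is SW corner plus one full cell.
latitude 36.5833, longitude -52.6667.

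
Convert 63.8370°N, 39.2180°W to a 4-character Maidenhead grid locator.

HP03

Offset from 180°W / 90°S: lon 140.78°, lat 153.84°.
Field: lon ⌊140.78/20⌋ = 7 → H; lat ⌊153.84/10⌋ = 15 → P.
Square: lon ⌊0.78/2⌋ = 0; lat ⌊3.84/1⌋ = 3.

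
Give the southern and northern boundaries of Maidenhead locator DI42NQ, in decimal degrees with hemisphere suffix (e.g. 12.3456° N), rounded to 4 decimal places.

Field D=3, I=8: +3·20° lon, +8·10° lat → SW at lon -120°, lat -10°.
Square 4, 2: +4·2° lon, +2·1° lat → SW at lon -112°, lat -8°.
Subsquare n=13, q=16: +13·0.0833333° lon, +16·0.0416667° lat → SW at lon -110.917°, lat -7.33333°.
Cell spans 0.0833333° lon × 0.0416667° lat.
south 7.3333° S, north 7.2917° S.

7.3333° S, 7.2917° S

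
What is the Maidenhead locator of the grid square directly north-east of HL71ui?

Longitude subsquare u = 20; +1 → 21 = v.
Latitude subsquare i = 8; +1 → 9 = j.

HL71vj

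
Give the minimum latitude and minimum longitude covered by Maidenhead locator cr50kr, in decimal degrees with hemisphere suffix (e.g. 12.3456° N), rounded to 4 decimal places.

80.7083° N, 129.1667° W

Field C=2, R=17: +2·20° lon, +17·10° lat → SW at lon -140°, lat 80°.
Square 5, 0: +5·2° lon, +0·1° lat → SW at lon -130°, lat 80°.
Subsquare k=10, r=17: +10·0.0833333° lon, +17·0.0416667° lat → SW at lon -129.167°, lat 80.7083°.
latitude 80.7083° N, longitude 129.1667° W.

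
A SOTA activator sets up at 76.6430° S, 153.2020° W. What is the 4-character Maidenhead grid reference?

BB33

Offset from 180°W / 90°S: lon 26.80°, lat 13.36°.
Field (20°×10°, letters A–R): 26.80/20 → 1 → B, 13.36/10 → 1 → B; chars BB.
Square (2°×1°, digits 0–9): 6.80/2 → 3, 3.36/1 → 3; chars 33.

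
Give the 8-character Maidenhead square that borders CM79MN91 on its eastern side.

CM79nn01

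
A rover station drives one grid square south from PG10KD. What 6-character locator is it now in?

Latitude subsquare d = 3; −1 → 2 = c.
The longitude characters are unchanged.

PG10kc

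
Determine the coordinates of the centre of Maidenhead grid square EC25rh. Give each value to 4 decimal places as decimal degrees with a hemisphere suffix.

64.6875° S, 94.5417° W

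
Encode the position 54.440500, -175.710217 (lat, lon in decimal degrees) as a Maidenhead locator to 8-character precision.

AO24dk45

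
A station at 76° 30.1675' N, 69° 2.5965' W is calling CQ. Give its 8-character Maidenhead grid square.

FQ56lm40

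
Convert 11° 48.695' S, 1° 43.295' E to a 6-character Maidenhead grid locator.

JH08ue

Offset from 180°W / 90°S: lon 181.7216°, lat 78.1884°.
Field (20°×10°, letters A–R): 181.7216/20 → 9 → J, 78.1884/10 → 7 → H; chars JH.
Square (2°×1°, digits 0–9): 1.7216/2 → 0, 8.1884/1 → 8; chars 08.
Subsquare (5′×2.5′, letters a–x): 1.7216/0.0833333 → 20 → u, 0.1884/0.0416667 → 4 → e; chars ue.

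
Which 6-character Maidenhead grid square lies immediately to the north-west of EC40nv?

EC40mw

Longitude subsquare n = 13; −1 → 12 = m.
Latitude subsquare v = 21; +1 → 22 = w.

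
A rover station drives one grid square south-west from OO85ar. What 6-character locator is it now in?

OO75xq

Longitude subsquare a = 0; −1 → -1, wraps to 23 = x, carry into square.
Longitude square 8; −1 → 7.
Latitude subsquare r = 17; −1 → 16 = q.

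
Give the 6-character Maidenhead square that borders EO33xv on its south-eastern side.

EO43au

Longitude subsquare x = 23; +1 → 24, wraps to 0 = a, carry into square.
Longitude square 3; +1 → 4.
Latitude subsquare v = 21; −1 → 20 = u.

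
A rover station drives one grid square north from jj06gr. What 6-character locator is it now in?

JJ06gs

Latitude subsquare r = 17; +1 → 18 = s.
The longitude characters are unchanged.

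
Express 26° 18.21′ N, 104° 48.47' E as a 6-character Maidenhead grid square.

OL26jh

Shift to the Maidenhead origin (180°W, 90°S): lon 284.8078, lat 116.3035.
Field: lon ⌊284.8078/20⌋ = 14 → O; lat ⌊116.3035/10⌋ = 11 → L.
Square: lon ⌊4.8078/2⌋ = 2; lat ⌊6.3035/1⌋ = 6.
Subsquare: lon ⌊0.8078/0.0833333⌋ = 9 → j; lat ⌊0.3035/0.0416667⌋ = 7 → h.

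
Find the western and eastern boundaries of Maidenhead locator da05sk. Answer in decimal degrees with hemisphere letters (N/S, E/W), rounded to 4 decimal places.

Field D=3, A=0: +3·20° lon, +0·10° lat → SW at lon -120°, lat -90°.
Square 0, 5: +0·2° lon, +5·1° lat → SW at lon -120°, lat -85°.
Subsquare s=18, k=10: +18·0.0833333° lon, +10·0.0416667° lat → SW at lon -118.5°, lat -84.5833°.
Cell spans 0.0833333° lon × 0.0416667° lat.
west 118.5000° W, east 118.4167° W.

118.5000° W, 118.4167° W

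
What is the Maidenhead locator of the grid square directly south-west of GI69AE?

GI59xd

Longitude subsquare a = 0; −1 → -1, wraps to 23 = x, carry into square.
Longitude square 6; −1 → 5.
Latitude subsquare e = 4; −1 → 3 = d.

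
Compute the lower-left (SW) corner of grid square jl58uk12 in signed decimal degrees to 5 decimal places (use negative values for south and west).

Field J=9, L=11: +9·20° lon, +11·10° lat → SW at lon 0°, lat 20°.
Square 5, 8: +5·2° lon, +8·1° lat → SW at lon 10°, lat 28°.
Subsquare u=20, k=10: +20·0.0833333° lon, +10·0.0416667° lat → SW at lon 11.6667°, lat 28.4167°.
Extended square 1, 2: +1·0.00833333° lon, +2·0.00416667° lat → SW at lon 11.675°, lat 28.425°.
latitude 28.42500, longitude 11.67500.

28.42500, 11.67500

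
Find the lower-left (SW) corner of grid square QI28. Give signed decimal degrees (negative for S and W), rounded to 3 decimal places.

Field Q=16, I=8: +16·20° lon, +8·10° lat → SW at lon 140°, lat -10°.
Square 2, 8: +2·2° lon, +8·1° lat → SW at lon 144°, lat -2°.
latitude -2.000, longitude 144.000.

-2.000, 144.000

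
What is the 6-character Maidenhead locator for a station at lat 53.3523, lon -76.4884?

Add 180° to longitude and 90° to latitude: 103.5116, 143.3523.
Field (20°×10°, letters A–R): lon ⌊103.5116/20⌋ = 5 → F; lat ⌊143.3523/10⌋ = 14 → O.
Square (2°×1°, digits 0–9): lon ⌊3.5116/2⌋ = 1; lat ⌊3.3523/1⌋ = 3.
Subsquare (5′×2.5′, letters a–x): lon ⌊1.5116/0.0833333⌋ = 18 → s; lat ⌊0.3523/0.0416667⌋ = 8 → i.

FO13si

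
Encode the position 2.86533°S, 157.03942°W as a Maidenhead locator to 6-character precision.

BI17ld

Add 180° to longitude and 90° to latitude: 22.9606, 87.1347.
Field (20°×10°, letters A–R): lon ⌊22.9606/20⌋ = 1 → B; lat ⌊87.1347/10⌋ = 8 → I.
Square (2°×1°, digits 0–9): lon ⌊2.9606/2⌋ = 1; lat ⌊7.1347/1⌋ = 7.
Subsquare (5′×2.5′, letters a–x): lon ⌊0.9606/0.0833333⌋ = 11 → l; lat ⌊0.1347/0.0416667⌋ = 3 → d.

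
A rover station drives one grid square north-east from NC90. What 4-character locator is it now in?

OC01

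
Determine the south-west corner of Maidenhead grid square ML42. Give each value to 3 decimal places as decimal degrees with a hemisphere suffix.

22.000° N, 68.000° E

Field M=12, L=11: +12·20° lon, +11·10° lat → SW at lon 60°, lat 20°.
Square 4, 2: +4·2° lon, +2·1° lat → SW at lon 68°, lat 22°.
latitude 22.000° N, longitude 68.000° E.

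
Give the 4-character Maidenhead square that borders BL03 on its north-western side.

Longitude square 0; −1 → -1, wraps to 9, carry into field.
Longitude field B = 1; −1 → 0 = A.
Latitude square 3; +1 → 4.

AL94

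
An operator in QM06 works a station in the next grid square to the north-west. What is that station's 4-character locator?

Longitude square 0; −1 → -1, wraps to 9, carry into field.
Longitude field Q = 16; −1 → 15 = P.
Latitude square 6; +1 → 7.

PM97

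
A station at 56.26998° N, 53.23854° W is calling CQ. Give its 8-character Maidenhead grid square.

GO36jg14

Add 180° to longitude and 90° to latitude: 126.76146, 146.26998.
Field: lon ⌊126.76146/20⌋ = 6 → G; lat ⌊146.26998/10⌋ = 14 → O.
Square: lon ⌊6.76146/2⌋ = 3; lat ⌊6.26998/1⌋ = 6.
Subsquare: lon ⌊0.76146/0.0833333⌋ = 9 → j; lat ⌊0.26998/0.0416667⌋ = 6 → g.
Extended square: lon ⌊0.01146/0.00833333⌋ = 1; lat ⌊0.01998/0.00416667⌋ = 4.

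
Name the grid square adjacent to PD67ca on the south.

Latitude subsquare a = 0; −1 → -1, wraps to 23 = x, carry into square.
Latitude square 7; −1 → 6.
The longitude characters are unchanged.

PD66cx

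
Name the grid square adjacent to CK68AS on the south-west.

Longitude subsquare a = 0; −1 → -1, wraps to 23 = x, carry into square.
Longitude square 6; −1 → 5.
Latitude subsquare s = 18; −1 → 17 = r.

CK58xr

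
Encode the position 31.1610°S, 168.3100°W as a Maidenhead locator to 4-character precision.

AF58

Add 180° to longitude and 90° to latitude: 11.69, 58.84.
Field: lon ⌊11.69/20⌋ = 0 → A; lat ⌊58.84/10⌋ = 5 → F.
Square: lon ⌊11.69/2⌋ = 5; lat ⌊8.84/1⌋ = 8.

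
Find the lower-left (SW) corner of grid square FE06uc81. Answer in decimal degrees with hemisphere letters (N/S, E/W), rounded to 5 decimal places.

Field F=5, E=4: +5·20° lon, +4·10° lat → SW at lon -80°, lat -50°.
Square 0, 6: +0·2° lon, +6·1° lat → SW at lon -80°, lat -44°.
Subsquare u=20, c=2: +20·0.0833333° lon, +2·0.0416667° lat → SW at lon -78.3333°, lat -43.9167°.
Extended square 8, 1: +8·0.00833333° lon, +1·0.00416667° lat → SW at lon -78.2667°, lat -43.9125°.
latitude 43.91250° S, longitude 78.26667° W.

43.91250° S, 78.26667° W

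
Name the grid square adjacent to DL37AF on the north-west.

Longitude subsquare a = 0; −1 → -1, wraps to 23 = x, carry into square.
Longitude square 3; −1 → 2.
Latitude subsquare f = 5; +1 → 6 = g.

DL27xg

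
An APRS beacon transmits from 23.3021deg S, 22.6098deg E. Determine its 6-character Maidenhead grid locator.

Add 180° to longitude and 90° to latitude: 202.6098, 66.6979.
Field (20°×10°, letters A–R): 202.6098/20 → 10 → K, 66.6979/10 → 6 → G; chars KG.
Square (2°×1°, digits 0–9): 2.6098/2 → 1, 6.6979/1 → 6; chars 16.
Subsquare (5′×2.5′, letters a–x): 0.6098/0.0833333 → 7 → h, 0.6979/0.0416667 → 16 → q; chars hq.

KG16hq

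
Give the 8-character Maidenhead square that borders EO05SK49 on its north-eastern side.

EO05sl50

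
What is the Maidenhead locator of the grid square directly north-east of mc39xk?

Longitude subsquare x = 23; +1 → 24, wraps to 0 = a, carry into square.
Longitude square 3; +1 → 4.
Latitude subsquare k = 10; +1 → 11 = l.

MC49al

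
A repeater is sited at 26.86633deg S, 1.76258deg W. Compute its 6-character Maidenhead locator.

Shift to the Maidenhead origin (180°W, 90°S): lon 178.2374, lat 63.1337.
Field: 178.2374/20 → 8 → I, 63.1337/10 → 6 → G; chars IG.
Square: 18.2374/2 → 9, 3.1337/1 → 3; chars 93.
Subsquare: 0.2374/0.0833333 → 2 → c, 0.1337/0.0416667 → 3 → d; chars cd.

IG93cd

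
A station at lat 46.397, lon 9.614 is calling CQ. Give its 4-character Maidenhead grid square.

JN46

Add 180° to longitude and 90° to latitude: 189.61, 136.40.
Field: lon ⌊189.61/20⌋ = 9 → J; lat ⌊136.40/10⌋ = 13 → N.
Square: lon ⌊9.61/2⌋ = 4; lat ⌊6.40/1⌋ = 6.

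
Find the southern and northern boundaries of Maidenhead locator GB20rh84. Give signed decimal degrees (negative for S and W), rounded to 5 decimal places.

Field G=6, B=1: +6·20° lon, +1·10° lat → SW at lon -60°, lat -80°.
Square 2, 0: +2·2° lon, +0·1° lat → SW at lon -56°, lat -80°.
Subsquare r=17, h=7: +17·0.0833333° lon, +7·0.0416667° lat → SW at lon -54.5833°, lat -79.7083°.
Extended square 8, 4: +8·0.00833333° lon, +4·0.00416667° lat → SW at lon -54.5167°, lat -79.6917°.
Cell spans 0.00833333° lon × 0.00416667° lat.
south -79.69167, north -79.68750.

-79.69167, -79.68750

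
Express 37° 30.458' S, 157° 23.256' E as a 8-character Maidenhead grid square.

QF82ql68

Offset from 180°W / 90°S: lon 337.38760°, lat 52.49237°.
Field: 337.38760/20 → 16 → Q, 52.49237/10 → 5 → F; chars QF.
Square: 17.38760/2 → 8, 2.49237/1 → 2; chars 82.
Subsquare: 1.38760/0.0833333 → 16 → q, 0.49237/0.0416667 → 11 → l; chars ql.
Extended square: 0.05427/0.00833333 → 6, 0.03403/0.00416667 → 8; chars 68.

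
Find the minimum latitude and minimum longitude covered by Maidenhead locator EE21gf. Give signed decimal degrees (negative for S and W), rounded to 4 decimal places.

-48.7917, -95.5000

Field E=4, E=4: +4·20° lon, +4·10° lat → SW at lon -100°, lat -50°.
Square 2, 1: +2·2° lon, +1·1° lat → SW at lon -96°, lat -49°.
Subsquare g=6, f=5: +6·0.0833333° lon, +5·0.0416667° lat → SW at lon -95.5°, lat -48.7917°.
latitude -48.7917, longitude -95.5000.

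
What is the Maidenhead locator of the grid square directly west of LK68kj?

LK68jj

Longitude subsquare k = 10; −1 → 9 = j.
The latitude characters are unchanged.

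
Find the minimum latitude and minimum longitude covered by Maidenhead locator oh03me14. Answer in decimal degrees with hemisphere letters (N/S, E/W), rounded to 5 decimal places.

16.81667° S, 101.00833° E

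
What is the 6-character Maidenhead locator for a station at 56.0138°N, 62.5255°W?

FO86ra

Shift to the Maidenhead origin (180°W, 90°S): lon 117.4745, lat 146.0138.
Field: lon ⌊117.4745/20⌋ = 5 → F; lat ⌊146.0138/10⌋ = 14 → O.
Square: lon ⌊17.4745/2⌋ = 8; lat ⌊6.0138/1⌋ = 6.
Subsquare: lon ⌊1.4745/0.0833333⌋ = 17 → r; lat ⌊0.0138/0.0416667⌋ = 0 → a.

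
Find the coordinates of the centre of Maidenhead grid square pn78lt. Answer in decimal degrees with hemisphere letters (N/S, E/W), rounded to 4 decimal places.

48.8125° N, 134.9583° E

Field P=15, N=13: +15·20° lon, +13·10° lat → SW at lon 120°, lat 40°.
Square 7, 8: +7·2° lon, +8·1° lat → SW at lon 134°, lat 48°.
Subsquare l=11, t=19: +11·0.0833333° lon, +19·0.0416667° lat → SW at lon 134.917°, lat 48.7917°.
Cell spans 0.0833333° lon × 0.0416667° lat. Centre is SW corner plus half of each.
latitude 48.8125° N, longitude 134.9583° E.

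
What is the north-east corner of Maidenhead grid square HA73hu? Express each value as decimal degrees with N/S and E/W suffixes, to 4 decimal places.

86.1250° S, 25.3333° W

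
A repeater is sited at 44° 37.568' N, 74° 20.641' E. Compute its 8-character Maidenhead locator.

MN74ep10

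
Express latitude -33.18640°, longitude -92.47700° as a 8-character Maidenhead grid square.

EF36st25

Offset from 180°W / 90°S: lon 87.52300°, lat 56.81360°.
Field (20°×10°, letters A–R): 87.52300/20 → 4 → E, 56.81360/10 → 5 → F; chars EF.
Square (2°×1°, digits 0–9): 7.52300/2 → 3, 6.81360/1 → 6; chars 36.
Subsquare (5′×2.5′, letters a–x): 1.52300/0.0833333 → 18 → s, 0.81360/0.0416667 → 19 → t; chars st.
Extended square (30″×15″, digits 0–9): 0.02300/0.00833333 → 2, 0.02193/0.00416667 → 5; chars 25.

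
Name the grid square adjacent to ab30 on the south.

AA39

Latitude square 0; −1 → -1, wraps to 9, carry into field.
Latitude field B = 1; −1 → 0 = A.
The longitude characters are unchanged.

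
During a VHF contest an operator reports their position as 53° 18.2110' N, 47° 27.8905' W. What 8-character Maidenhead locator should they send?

GO63gh42

Offset from 180°W / 90°S: lon 132.53516°, lat 143.30352°.
Field: lon ⌊132.53516/20⌋ = 6 → G; lat ⌊143.30352/10⌋ = 14 → O.
Square: lon ⌊12.53516/2⌋ = 6; lat ⌊3.30352/1⌋ = 3.
Subsquare: lon ⌊0.53516/0.0833333⌋ = 6 → g; lat ⌊0.30352/0.0416667⌋ = 7 → h.
Extended square: lon ⌊0.03516/0.00833333⌋ = 4; lat ⌊0.01185/0.00416667⌋ = 2.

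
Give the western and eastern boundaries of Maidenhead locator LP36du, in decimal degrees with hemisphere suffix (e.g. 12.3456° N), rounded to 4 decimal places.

Field L=11, P=15: +11·20° lon, +15·10° lat → SW at lon 40°, lat 60°.
Square 3, 6: +3·2° lon, +6·1° lat → SW at lon 46°, lat 66°.
Subsquare d=3, u=20: +3·0.0833333° lon, +20·0.0416667° lat → SW at lon 46.25°, lat 66.8333°.
Cell spans 0.0833333° lon × 0.0416667° lat.
west 46.2500° E, east 46.3333° E.

46.2500° E, 46.3333° E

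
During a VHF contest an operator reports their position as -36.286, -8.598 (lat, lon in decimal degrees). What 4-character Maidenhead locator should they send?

Shift to the Maidenhead origin (180°W, 90°S): lon 171.40, lat 53.71.
Field: 171.40/20 → 8 → I, 53.71/10 → 5 → F; chars IF.
Square: 11.40/2 → 5, 3.71/1 → 3; chars 53.

IF53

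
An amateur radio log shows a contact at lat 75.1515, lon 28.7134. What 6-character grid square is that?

KQ45id

Shift to the Maidenhead origin (180°W, 90°S): lon 208.7134, lat 165.1515.
Field: lon ⌊208.7134/20⌋ = 10 → K; lat ⌊165.1515/10⌋ = 16 → Q.
Square: lon ⌊8.7134/2⌋ = 4; lat ⌊5.1515/1⌋ = 5.
Subsquare: lon ⌊0.7134/0.0833333⌋ = 8 → i; lat ⌊0.1515/0.0416667⌋ = 3 → d.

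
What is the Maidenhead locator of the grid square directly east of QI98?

Longitude square 9; +1 → 10, wraps to 0, carry into field.
Longitude field Q = 16; +1 → 17 = R.
The latitude characters are unchanged.

RI08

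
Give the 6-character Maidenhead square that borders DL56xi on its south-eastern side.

Longitude subsquare x = 23; +1 → 24, wraps to 0 = a, carry into square.
Longitude square 5; +1 → 6.
Latitude subsquare i = 8; −1 → 7 = h.

DL66ah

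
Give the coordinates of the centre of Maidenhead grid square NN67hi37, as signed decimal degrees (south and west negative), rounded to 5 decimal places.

47.36458, 92.61250

Field N=13, N=13: +13·20° lon, +13·10° lat → SW at lon 80°, lat 40°.
Square 6, 7: +6·2° lon, +7·1° lat → SW at lon 92°, lat 47°.
Subsquare h=7, i=8: +7·0.0833333° lon, +8·0.0416667° lat → SW at lon 92.5833°, lat 47.3333°.
Extended square 3, 7: +3·0.00833333° lon, +7·0.00416667° lat → SW at lon 92.6083°, lat 47.3625°.
Cell spans 0.00833333° lon × 0.00416667° lat. Centre is SW corner plus half of each.
latitude 47.36458, longitude 92.61250.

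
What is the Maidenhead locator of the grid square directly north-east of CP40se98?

CP40te09

Longitude extended square 9; +1 → 10, wraps to 0, carry into subsquare.
Longitude subsquare s = 18; +1 → 19 = t.
Latitude extended square 8; +1 → 9.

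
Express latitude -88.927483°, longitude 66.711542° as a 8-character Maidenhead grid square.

MA31ib57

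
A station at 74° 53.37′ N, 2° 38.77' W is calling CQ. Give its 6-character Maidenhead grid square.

Add 180° to longitude and 90° to latitude: 177.3538, 164.8895.
Field: 177.3538/20 → 8 → I, 164.8895/10 → 16 → Q; chars IQ.
Square: 17.3538/2 → 8, 4.8895/1 → 4; chars 84.
Subsquare: 1.3538/0.0833333 → 16 → q, 0.8895/0.0416667 → 21 → v; chars qv.

IQ84qv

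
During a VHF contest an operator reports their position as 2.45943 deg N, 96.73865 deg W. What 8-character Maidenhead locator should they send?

Shift to the Maidenhead origin (180°W, 90°S): lon 83.26135, lat 92.45943.
Field (20°×10°, letters A–R): lon ⌊83.26135/20⌋ = 4 → E; lat ⌊92.45943/10⌋ = 9 → J.
Square (2°×1°, digits 0–9): lon ⌊3.26135/2⌋ = 1; lat ⌊2.45943/1⌋ = 2.
Subsquare (5′×2.5′, letters a–x): lon ⌊1.26135/0.0833333⌋ = 15 → p; lat ⌊0.45943/0.0416667⌋ = 11 → l.
Extended square (30″×15″, digits 0–9): lon ⌊0.01135/0.00833333⌋ = 1; lat ⌊0.00110/0.00416667⌋ = 0.

EJ12pl10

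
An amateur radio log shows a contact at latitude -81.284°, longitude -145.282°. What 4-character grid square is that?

BA78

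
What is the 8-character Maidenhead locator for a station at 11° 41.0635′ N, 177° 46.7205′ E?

Add 180° to longitude and 90° to latitude: 357.77868, 101.68439.
Field: lon ⌊357.77868/20⌋ = 17 → R; lat ⌊101.68439/10⌋ = 10 → K.
Square: lon ⌊17.77868/2⌋ = 8; lat ⌊1.68439/1⌋ = 1.
Subsquare: lon ⌊1.77868/0.0833333⌋ = 21 → v; lat ⌊0.68439/0.0416667⌋ = 16 → q.
Extended square: lon ⌊0.02868/0.00833333⌋ = 3; lat ⌊0.01773/0.00416667⌋ = 4.

RK81vq34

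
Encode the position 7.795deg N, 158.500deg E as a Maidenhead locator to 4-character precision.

QJ97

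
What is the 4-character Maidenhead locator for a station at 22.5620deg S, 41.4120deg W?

GG97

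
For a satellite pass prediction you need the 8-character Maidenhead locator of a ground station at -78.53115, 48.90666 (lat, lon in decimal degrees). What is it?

Offset from 180°W / 90°S: lon 228.90666°, lat 11.46885°.
Field: 228.90666/20 → 11 → L, 11.46885/10 → 1 → B; chars LB.
Square: 8.90666/2 → 4, 1.46885/1 → 1; chars 41.
Subsquare: 0.90666/0.0833333 → 10 → k, 0.46885/0.0416667 → 11 → l; chars kl.
Extended square: 0.07333/0.00833333 → 8, 0.01052/0.00416667 → 2; chars 82.

LB41kl82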